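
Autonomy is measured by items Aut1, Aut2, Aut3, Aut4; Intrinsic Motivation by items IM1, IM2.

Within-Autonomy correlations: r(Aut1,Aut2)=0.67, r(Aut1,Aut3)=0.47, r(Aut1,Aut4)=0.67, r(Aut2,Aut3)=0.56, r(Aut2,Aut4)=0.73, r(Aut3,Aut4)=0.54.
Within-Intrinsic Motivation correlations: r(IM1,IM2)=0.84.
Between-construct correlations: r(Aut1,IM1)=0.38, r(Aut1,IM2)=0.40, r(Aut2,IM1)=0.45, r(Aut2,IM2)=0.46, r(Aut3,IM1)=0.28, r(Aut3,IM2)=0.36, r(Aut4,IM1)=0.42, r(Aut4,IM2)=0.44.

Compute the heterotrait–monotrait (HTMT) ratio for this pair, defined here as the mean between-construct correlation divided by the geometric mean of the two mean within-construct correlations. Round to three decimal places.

0.559

Mean between = 3.19/8 = 0.3988.
Mean within-Aut = 3.64/6 = 0.6067; mean within-IM = 0.84/1 = 0.8400.
Geometric mean = √(0.6067 × 0.8400) = 0.7139.
HTMT = 0.3988 / 0.7139 = 0.559.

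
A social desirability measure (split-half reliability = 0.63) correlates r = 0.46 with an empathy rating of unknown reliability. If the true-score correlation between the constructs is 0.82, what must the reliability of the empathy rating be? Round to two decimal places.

0.50

r_true = r_obs / √(r_xx · r_yy) ⇒ 0.82 = 0.46 / √(0.63 · r_yy).
√(0.63 · r_yy) = 0.46 / 0.82 = 0.5610; 0.63 · r_yy = 0.3147; r_yy = 0.3147 / 0.63 ≈ 0.50.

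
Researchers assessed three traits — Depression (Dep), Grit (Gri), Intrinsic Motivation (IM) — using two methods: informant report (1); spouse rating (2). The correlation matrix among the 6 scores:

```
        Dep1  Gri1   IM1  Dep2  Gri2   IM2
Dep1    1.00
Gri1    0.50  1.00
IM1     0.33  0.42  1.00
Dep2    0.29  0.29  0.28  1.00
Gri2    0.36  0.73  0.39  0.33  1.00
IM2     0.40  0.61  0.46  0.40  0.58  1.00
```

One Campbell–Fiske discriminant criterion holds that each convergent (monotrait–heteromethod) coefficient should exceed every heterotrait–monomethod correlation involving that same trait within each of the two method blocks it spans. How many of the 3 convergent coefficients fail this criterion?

2

Each convergent coefficient versus the relevant comparison correlations:
Dep (methods 1·2): 0.29 vs {0.50, 0.33, 0.33, 0.40} → fail.
Gri (methods 1·2): 0.73 vs {0.50, 0.33, 0.42, 0.58} → pass.
IM (methods 1·2): 0.46 vs {0.33, 0.40, 0.42, 0.58} → fail.
2 of 3 fail.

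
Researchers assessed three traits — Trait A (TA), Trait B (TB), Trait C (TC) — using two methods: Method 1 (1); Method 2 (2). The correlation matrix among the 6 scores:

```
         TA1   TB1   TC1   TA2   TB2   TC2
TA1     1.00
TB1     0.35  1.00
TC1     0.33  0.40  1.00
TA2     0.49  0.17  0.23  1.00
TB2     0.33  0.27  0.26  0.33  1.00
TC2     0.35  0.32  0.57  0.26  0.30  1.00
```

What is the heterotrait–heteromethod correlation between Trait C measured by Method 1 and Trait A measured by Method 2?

0.23

Different traits and methods: r(TC1, TA2) = 0.23.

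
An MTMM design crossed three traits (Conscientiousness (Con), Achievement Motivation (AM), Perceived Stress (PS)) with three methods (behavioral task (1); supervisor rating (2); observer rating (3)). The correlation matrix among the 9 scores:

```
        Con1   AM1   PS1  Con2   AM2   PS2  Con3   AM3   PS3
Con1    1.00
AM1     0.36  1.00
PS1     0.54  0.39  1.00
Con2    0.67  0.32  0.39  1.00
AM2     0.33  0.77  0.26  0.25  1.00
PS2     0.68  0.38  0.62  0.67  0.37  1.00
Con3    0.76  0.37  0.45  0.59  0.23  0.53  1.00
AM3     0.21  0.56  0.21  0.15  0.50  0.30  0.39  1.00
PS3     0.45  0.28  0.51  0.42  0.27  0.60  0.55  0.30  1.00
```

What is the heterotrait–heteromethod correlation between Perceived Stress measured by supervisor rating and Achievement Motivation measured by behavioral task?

Different traits and methods: r(PS2, AM1) = 0.38.

0.38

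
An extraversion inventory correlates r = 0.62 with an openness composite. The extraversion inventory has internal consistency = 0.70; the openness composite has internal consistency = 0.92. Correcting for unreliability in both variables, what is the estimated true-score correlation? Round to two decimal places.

r_true = r_obs / √(r_xx · r_yy) = 0.62 / √(0.70 × 0.92) = 0.62 / √0.6440 = 0.62 / 0.8025 ≈ 0.77.

0.77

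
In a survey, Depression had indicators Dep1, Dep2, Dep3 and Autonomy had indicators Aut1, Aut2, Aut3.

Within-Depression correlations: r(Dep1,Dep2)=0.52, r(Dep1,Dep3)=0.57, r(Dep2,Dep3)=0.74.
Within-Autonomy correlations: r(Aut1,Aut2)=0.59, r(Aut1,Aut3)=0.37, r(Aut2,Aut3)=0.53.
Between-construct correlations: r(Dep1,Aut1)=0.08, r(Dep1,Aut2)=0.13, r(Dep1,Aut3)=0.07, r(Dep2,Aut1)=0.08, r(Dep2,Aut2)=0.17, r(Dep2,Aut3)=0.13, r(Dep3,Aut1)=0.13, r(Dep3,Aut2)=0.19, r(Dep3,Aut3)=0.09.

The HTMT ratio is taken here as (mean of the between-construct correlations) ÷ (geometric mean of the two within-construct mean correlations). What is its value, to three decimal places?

Mean heterotrait r = 1.07/9 = 0.1189.
Mean within-Dep = 1.83/3 = 0.6100; mean within-Aut = 1.49/3 = 0.4967.
Geometric mean = √(0.6100 × 0.4967) = 0.5504.
HTMT = 0.1189 / 0.5504 = 0.216.

0.216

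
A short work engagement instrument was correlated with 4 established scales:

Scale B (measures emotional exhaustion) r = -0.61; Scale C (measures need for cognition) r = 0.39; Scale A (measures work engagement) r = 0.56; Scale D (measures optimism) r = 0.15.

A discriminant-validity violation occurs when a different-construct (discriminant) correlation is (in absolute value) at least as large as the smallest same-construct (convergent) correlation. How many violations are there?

Convergent (same construct = work engagement): Scale A.
Smallest convergent = 0.56. Discriminant |r|: 0.61, 0.39, 0.15; count ≥ 0.56 → 1.

1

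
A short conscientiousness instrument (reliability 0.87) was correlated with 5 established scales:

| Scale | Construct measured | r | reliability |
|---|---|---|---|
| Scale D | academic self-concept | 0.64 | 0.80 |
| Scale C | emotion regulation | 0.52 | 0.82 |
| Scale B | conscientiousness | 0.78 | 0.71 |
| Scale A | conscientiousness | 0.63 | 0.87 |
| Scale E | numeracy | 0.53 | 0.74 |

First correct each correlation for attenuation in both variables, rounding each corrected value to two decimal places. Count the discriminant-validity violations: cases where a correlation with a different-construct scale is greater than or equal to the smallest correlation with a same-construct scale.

1

Disattenuated r (r / √(r_scale · r_new)):
  Scale D (disc): 0.64 / √(0.80·0.87) = 0.77
  Scale C (disc): 0.52 / √(0.82·0.87) = 0.62
  Scale B (conv): 0.78 / √(0.71·0.87) = 0.99
  Scale A (conv): 0.63 / √(0.87·0.87) = 0.72
  Scale E (disc): 0.53 / √(0.74·0.87) = 0.66
Smallest convergent = 0.72. Discriminant values: 0.77, 0.62, 0.66; count ≥ 0.72 → 1.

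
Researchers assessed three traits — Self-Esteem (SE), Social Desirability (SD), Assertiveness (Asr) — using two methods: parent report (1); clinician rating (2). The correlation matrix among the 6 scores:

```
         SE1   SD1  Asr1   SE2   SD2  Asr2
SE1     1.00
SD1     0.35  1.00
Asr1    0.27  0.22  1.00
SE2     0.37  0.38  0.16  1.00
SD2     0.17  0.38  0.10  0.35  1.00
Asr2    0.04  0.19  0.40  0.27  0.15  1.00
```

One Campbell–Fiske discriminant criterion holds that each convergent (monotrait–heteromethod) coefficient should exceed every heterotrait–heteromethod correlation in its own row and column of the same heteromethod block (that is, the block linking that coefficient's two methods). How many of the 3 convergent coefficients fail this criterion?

Checking each validity diagonal entry against its comparison values:
SE (methods 1·2): 0.37 vs {0.17, 0.38, 0.04, 0.16} → fail.
SD (methods 1·2): 0.38 vs {0.38, 0.17, 0.19, 0.10} → fail.
Asr (methods 1·2): 0.40 vs {0.16, 0.04, 0.10, 0.19} → pass.
2 of 3 fail.

2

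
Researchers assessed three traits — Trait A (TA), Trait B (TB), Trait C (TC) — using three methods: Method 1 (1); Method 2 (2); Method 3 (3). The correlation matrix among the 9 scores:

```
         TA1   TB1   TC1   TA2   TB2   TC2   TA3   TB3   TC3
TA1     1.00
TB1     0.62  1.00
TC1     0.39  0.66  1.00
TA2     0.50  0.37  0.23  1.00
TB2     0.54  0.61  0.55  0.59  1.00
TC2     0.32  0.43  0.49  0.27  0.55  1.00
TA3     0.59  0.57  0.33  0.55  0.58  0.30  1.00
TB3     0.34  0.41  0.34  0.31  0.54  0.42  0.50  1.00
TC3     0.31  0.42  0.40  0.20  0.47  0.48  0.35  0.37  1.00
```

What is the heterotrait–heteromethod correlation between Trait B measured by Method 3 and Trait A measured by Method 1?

Different traits and methods: r(TB3, TA1) = 0.34.

0.34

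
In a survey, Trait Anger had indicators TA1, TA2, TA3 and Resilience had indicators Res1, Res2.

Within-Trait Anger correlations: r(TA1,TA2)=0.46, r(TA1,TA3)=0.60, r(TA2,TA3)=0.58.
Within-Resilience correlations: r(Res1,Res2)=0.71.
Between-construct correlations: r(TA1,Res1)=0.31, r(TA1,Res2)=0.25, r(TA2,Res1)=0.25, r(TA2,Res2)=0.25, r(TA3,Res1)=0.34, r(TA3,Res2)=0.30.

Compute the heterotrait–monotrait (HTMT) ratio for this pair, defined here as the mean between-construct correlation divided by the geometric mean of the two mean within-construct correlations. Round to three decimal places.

0.455

Mean between = 1.70/6 = 0.2833.
Mean within-TA = 1.64/3 = 0.5467; mean within-Res = 0.71/1 = 0.7100.
Geometric mean = √(0.5467 × 0.7100) = 0.6230.
HTMT = 0.2833 / 0.6230 = 0.455.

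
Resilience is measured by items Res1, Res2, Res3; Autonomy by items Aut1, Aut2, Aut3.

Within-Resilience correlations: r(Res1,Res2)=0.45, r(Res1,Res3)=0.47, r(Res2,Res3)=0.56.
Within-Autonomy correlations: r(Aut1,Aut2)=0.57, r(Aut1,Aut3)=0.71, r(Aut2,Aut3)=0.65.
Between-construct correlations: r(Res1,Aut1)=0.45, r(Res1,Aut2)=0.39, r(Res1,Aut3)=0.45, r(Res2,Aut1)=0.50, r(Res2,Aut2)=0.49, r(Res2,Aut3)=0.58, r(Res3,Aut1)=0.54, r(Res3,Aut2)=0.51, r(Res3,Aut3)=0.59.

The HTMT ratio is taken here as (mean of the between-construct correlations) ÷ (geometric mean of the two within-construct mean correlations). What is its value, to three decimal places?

0.888

Mean heterotrait r = 4.50/9 = 0.5000.
Mean within-Res = 1.48/3 = 0.4933; mean within-Aut = 1.93/3 = 0.6433.
Geometric mean = √(0.4933 × 0.6433) = 0.5633.
HTMT = 0.5000 / 0.5633 = 0.888.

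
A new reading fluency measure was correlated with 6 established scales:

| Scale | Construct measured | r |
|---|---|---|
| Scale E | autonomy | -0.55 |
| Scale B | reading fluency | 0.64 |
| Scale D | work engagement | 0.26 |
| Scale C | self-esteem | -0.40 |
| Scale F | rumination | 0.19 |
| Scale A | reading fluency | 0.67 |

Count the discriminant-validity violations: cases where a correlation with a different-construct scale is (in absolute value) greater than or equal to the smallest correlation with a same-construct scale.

0

Convergent (same construct = reading fluency): Scale B, Scale A.
Smallest convergent = 0.64. Discriminant |r|: 0.55, 0.26, 0.40, 0.19; count ≥ 0.64 → 0.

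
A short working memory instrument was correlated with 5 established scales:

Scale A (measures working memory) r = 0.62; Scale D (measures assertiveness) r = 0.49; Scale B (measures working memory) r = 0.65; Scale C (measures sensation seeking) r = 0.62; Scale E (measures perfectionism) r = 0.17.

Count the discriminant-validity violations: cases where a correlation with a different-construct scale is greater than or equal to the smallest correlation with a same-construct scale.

1

Convergent (same construct = working memory): Scale A, Scale B.
Smallest convergent = 0.62. Discriminant values: 0.49, 0.62, 0.17; count ≥ 0.62 → 1.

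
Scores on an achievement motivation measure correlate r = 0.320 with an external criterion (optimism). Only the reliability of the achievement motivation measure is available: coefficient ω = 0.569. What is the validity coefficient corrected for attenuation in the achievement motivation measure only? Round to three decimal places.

Single correction: r_c = r_obs / √r_xx = 0.320 / √0.569 = 0.320 / 0.7543 ≈ 0.424.

0.424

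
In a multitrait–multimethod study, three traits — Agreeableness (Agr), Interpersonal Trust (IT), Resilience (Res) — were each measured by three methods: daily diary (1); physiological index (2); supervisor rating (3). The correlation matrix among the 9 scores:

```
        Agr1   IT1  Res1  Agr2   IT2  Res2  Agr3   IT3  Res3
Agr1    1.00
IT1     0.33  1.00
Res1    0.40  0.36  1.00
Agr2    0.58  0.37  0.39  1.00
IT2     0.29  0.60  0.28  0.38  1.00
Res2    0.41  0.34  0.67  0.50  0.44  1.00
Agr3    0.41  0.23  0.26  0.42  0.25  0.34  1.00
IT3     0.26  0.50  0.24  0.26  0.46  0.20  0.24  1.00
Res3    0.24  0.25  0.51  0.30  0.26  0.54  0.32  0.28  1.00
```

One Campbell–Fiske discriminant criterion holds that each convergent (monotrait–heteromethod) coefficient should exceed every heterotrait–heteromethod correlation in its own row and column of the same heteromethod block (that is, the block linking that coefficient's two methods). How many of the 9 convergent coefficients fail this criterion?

0

Checking each validity diagonal entry against its comparison values:
Agr (methods 1·2): 0.58 vs {0.29, 0.37, 0.41, 0.39} → pass.
Agr (methods 1·3): 0.41 vs {0.26, 0.23, 0.24, 0.26} → pass.
Agr (methods 2·3): 0.42 vs {0.26, 0.25, 0.30, 0.34} → pass.
IT (methods 1·2): 0.60 vs {0.37, 0.29, 0.34, 0.28} → pass.
IT (methods 1·3): 0.50 vs {0.23, 0.26, 0.25, 0.24} → pass.
IT (methods 2·3): 0.46 vs {0.25, 0.26, 0.26, 0.20} → pass.
Res (methods 1·2): 0.67 vs {0.39, 0.41, 0.28, 0.34} → pass.
Res (methods 1·3): 0.51 vs {0.26, 0.24, 0.24, 0.25} → pass.
Res (methods 2·3): 0.54 vs {0.34, 0.30, 0.20, 0.26} → pass.
0 of 9 fail.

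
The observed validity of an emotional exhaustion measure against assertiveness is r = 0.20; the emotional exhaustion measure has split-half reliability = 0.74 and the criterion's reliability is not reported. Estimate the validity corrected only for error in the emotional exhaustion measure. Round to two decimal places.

Single correction: r_c = r_obs / √r_xx = 0.20 / √0.74 = 0.20 / 0.8602 ≈ 0.23.

0.23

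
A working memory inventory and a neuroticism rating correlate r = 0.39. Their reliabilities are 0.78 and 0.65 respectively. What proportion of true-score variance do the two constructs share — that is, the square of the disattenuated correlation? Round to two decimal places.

0.30

Disattenuated r = 0.39 / √(0.78 × 0.65) = 0.39 / 0.7120 = 0.5478.
Shared true-score variance = 0.5478² = 0.3001 ≈ 0.30.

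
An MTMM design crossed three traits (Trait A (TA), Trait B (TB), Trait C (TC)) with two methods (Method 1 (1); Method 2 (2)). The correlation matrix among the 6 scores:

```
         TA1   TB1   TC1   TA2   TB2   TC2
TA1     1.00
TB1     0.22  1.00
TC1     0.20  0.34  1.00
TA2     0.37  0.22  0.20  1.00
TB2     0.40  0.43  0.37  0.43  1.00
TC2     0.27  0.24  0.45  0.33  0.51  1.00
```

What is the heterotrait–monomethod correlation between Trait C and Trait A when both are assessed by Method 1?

0.20

Different traits, same method: r(TC1, TA1) = 0.20.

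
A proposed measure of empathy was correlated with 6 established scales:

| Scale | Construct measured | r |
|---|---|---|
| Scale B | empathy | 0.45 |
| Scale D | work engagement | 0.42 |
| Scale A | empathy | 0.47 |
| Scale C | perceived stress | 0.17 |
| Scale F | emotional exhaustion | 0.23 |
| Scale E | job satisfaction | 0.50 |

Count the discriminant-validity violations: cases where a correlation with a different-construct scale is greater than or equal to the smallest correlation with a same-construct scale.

Convergent (same construct = empathy): Scale B, Scale A.
Smallest convergent = 0.45. Discriminant values: 0.42, 0.17, 0.23, 0.50; count ≥ 0.45 → 1.

1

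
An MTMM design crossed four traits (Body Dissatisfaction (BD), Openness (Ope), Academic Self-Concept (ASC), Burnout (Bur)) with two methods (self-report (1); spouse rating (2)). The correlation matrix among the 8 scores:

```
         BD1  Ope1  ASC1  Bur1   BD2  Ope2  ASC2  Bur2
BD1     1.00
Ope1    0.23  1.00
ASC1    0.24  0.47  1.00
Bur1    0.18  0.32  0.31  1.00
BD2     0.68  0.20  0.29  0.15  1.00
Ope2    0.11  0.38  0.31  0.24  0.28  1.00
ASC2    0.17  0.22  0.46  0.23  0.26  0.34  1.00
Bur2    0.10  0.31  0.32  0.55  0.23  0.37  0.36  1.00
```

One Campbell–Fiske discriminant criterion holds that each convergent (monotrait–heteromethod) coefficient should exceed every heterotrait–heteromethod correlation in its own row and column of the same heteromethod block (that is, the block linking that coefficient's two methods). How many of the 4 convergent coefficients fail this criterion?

Each convergent coefficient versus the relevant comparison correlations:
BD (methods 1·2): 0.68 vs {0.11, 0.20, 0.17, 0.29, 0.10, 0.15} → pass.
Ope (methods 1·2): 0.38 vs {0.20, 0.11, 0.22, 0.31, 0.31, 0.24} → pass.
ASC (methods 1·2): 0.46 vs {0.29, 0.17, 0.31, 0.22, 0.32, 0.23} → pass.
Bur (methods 1·2): 0.55 vs {0.15, 0.10, 0.24, 0.31, 0.23, 0.32} → pass.
0 of 4 fail.

0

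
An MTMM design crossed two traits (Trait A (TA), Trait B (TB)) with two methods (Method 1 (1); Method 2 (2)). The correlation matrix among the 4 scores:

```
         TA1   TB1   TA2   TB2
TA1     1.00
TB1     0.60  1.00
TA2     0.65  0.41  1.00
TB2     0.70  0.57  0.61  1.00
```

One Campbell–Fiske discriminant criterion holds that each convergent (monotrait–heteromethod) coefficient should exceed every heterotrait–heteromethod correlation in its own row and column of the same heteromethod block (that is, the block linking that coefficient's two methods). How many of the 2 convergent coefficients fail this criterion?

Convergent coefficients and their comparison sets:
TA (methods 1·2): 0.65 vs {0.70, 0.41} → fail.
TB (methods 1·2): 0.57 vs {0.41, 0.70} → fail.
2 of 2 fail.

2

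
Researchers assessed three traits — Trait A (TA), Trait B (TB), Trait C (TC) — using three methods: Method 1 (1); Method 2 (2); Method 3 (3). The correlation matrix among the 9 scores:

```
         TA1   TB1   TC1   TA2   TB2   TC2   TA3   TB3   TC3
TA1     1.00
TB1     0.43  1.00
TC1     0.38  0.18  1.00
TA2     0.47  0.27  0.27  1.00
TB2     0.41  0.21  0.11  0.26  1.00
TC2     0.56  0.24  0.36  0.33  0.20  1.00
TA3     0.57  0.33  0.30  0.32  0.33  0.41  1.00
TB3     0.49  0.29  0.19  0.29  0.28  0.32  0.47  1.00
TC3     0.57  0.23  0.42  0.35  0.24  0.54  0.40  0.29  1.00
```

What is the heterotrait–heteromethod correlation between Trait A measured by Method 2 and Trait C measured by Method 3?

Different traits and methods: r(TA2, TC3) = 0.35.

0.35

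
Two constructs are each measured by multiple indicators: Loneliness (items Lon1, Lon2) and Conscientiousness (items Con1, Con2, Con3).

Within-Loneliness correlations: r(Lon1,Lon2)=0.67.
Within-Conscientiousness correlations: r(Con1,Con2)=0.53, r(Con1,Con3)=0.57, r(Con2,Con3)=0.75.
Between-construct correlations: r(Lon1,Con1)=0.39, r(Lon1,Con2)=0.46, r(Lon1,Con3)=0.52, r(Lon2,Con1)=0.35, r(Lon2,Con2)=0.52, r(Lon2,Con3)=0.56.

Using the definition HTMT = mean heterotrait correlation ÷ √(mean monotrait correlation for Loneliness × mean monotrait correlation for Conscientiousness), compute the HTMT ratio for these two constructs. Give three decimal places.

Mean heterotrait r = 2.80/6 = 0.4667.
Mean within-Lon = 0.67/1 = 0.6700; mean within-Con = 1.85/3 = 0.6167.
Geometric mean = √(0.6700 × 0.6167) = 0.6428.
HTMT = 0.4667 / 0.6428 = 0.726.

0.726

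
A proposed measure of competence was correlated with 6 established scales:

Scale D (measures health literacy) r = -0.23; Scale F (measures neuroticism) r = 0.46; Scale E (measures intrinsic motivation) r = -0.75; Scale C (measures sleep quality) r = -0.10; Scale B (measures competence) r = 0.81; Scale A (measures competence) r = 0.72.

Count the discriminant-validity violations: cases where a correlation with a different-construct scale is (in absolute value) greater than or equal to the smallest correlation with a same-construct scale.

1

Convergent (same construct = competence): Scale B, Scale A.
Smallest convergent = 0.72. Discriminant |r|: 0.23, 0.46, 0.75, 0.10; count ≥ 0.72 → 1.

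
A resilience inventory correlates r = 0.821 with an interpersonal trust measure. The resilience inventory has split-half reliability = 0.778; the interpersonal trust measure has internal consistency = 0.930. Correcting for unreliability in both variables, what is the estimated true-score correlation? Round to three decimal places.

r_true = r_obs / √(r_xx · r_yy) = 0.821 / √(0.778 × 0.930) = 0.821 / √0.723540 = 0.821 / 0.8506 ≈ 0.965.

0.965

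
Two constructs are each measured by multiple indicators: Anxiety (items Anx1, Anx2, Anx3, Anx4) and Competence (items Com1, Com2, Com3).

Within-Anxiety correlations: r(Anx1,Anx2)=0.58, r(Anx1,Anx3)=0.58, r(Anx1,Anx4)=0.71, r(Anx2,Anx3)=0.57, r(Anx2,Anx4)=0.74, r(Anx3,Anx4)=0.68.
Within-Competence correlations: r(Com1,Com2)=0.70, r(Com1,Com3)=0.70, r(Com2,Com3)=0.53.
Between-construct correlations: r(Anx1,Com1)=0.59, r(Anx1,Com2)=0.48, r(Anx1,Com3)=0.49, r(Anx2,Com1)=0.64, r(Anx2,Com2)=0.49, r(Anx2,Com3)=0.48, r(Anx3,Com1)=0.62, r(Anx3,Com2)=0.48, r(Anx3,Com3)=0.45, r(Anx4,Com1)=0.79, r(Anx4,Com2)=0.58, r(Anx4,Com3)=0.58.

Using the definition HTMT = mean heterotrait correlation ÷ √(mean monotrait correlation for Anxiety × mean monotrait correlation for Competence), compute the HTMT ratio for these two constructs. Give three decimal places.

Mean between = 6.67/12 = 0.5558.
Mean within-Anx = 3.86/6 = 0.6433; mean within-Com = 1.93/3 = 0.6433.
Geometric mean = √(0.6433 × 0.6433) = 0.6433.
HTMT = 0.5558 / 0.6433 = 0.864.

0.864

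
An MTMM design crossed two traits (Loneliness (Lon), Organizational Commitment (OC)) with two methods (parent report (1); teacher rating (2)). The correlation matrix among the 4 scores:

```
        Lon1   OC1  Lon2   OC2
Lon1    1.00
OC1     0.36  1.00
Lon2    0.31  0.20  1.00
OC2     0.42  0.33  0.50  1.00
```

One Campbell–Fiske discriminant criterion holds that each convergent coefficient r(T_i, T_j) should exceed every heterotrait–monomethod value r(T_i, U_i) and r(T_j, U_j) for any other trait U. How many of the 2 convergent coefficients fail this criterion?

Convergent coefficients and their comparison sets:
Lon (methods 1·2): 0.31 vs {0.36, 0.50} → fail.
OC (methods 1·2): 0.33 vs {0.36, 0.50} → fail.
2 of 2 fail.

2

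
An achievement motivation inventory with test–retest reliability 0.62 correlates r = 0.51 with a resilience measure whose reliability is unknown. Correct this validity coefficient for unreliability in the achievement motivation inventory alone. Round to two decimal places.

Single correction: r_c = r_obs / √r_xx = 0.51 / √0.62 = 0.51 / 0.7874 ≈ 0.65.

0.65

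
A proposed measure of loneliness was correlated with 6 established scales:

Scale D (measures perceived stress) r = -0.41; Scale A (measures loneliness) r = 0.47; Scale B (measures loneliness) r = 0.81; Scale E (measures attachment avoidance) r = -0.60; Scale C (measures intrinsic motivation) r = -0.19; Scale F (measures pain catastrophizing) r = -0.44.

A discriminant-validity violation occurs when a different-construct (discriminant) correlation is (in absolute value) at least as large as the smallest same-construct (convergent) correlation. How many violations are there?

1

Convergent (same construct = loneliness): Scale A, Scale B.
Smallest convergent = 0.47. Discriminant |r|: 0.41, 0.60, 0.19, 0.44; count ≥ 0.47 → 1.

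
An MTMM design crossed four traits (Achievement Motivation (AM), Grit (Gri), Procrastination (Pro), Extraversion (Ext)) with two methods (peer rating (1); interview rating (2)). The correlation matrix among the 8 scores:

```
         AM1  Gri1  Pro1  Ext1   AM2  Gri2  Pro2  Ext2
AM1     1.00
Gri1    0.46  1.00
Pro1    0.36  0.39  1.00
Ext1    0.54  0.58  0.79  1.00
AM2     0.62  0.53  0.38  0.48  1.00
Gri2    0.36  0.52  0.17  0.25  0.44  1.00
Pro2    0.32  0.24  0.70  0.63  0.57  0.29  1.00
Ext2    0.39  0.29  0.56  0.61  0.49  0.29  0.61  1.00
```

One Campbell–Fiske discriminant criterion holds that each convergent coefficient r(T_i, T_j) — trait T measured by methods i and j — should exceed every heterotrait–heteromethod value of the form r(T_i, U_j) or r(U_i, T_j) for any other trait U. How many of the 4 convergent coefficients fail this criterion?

2

Checking each validity diagonal entry against its comparison values:
AM (methods 1·2): 0.62 vs {0.36, 0.53, 0.32, 0.38, 0.39, 0.48} → pass.
Gri (methods 1·2): 0.52 vs {0.53, 0.36, 0.24, 0.17, 0.29, 0.25} → fail.
Pro (methods 1·2): 0.70 vs {0.38, 0.32, 0.17, 0.24, 0.56, 0.63} → pass.
Ext (methods 1·2): 0.61 vs {0.48, 0.39, 0.25, 0.29, 0.63, 0.56} → fail.
2 of 4 fail.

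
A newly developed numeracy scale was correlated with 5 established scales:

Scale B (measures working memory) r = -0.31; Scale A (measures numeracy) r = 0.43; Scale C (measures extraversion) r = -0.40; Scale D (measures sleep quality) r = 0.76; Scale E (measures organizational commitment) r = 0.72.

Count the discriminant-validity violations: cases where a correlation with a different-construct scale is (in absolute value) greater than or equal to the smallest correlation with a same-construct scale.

Convergent (same construct = numeracy): Scale A.
Smallest convergent = 0.43. Discriminant |r|: 0.31, 0.40, 0.76, 0.72; count ≥ 0.43 → 2.

2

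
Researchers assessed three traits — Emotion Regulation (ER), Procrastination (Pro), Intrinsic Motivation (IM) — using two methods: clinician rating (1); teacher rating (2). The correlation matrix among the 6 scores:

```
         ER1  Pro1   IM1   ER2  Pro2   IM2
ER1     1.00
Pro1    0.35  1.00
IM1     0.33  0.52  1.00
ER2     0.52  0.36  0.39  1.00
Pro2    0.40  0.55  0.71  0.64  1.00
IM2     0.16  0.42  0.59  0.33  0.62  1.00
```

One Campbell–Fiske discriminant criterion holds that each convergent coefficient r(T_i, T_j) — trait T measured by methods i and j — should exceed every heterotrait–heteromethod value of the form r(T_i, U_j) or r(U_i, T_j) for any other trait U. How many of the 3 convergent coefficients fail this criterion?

Convergent coefficients and their comparison sets:
ER (methods 1·2): 0.52 vs {0.40, 0.36, 0.16, 0.39} → pass.
Pro (methods 1·2): 0.55 vs {0.36, 0.40, 0.42, 0.71} → fail.
IM (methods 1·2): 0.59 vs {0.39, 0.16, 0.71, 0.42} → fail.
2 of 3 fail.

2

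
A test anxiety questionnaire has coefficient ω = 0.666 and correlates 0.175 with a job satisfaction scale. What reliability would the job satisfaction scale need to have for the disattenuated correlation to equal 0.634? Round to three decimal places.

r_true = r_obs / √(r_xx · r_yy) ⇒ 0.634 = 0.175 / √(0.666 · r_yy).
√(0.666 · r_yy) = 0.175 / 0.634 = 0.2760; 0.666 · r_yy = 0.0762; r_yy = 0.0762 / 0.666 ≈ 0.114.

0.114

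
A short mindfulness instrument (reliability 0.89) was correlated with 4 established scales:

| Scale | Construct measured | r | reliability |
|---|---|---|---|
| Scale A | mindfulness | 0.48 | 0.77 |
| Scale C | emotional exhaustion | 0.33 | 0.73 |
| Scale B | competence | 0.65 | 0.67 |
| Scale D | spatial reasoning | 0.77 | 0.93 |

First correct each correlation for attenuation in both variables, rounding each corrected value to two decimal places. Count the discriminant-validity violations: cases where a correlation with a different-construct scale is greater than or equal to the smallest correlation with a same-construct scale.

2

Disattenuated r (r / √(r_scale · r_new)):
  Scale A (conv): 0.48 / √(0.77·0.89) = 0.58
  Scale C (disc): 0.33 / √(0.73·0.89) = 0.41
  Scale B (disc): 0.65 / √(0.67·0.89) = 0.84
  Scale D (disc): 0.77 / √(0.93·0.89) = 0.85
Smallest convergent = 0.58. Discriminant values: 0.41, 0.84, 0.85; count ≥ 0.58 → 2.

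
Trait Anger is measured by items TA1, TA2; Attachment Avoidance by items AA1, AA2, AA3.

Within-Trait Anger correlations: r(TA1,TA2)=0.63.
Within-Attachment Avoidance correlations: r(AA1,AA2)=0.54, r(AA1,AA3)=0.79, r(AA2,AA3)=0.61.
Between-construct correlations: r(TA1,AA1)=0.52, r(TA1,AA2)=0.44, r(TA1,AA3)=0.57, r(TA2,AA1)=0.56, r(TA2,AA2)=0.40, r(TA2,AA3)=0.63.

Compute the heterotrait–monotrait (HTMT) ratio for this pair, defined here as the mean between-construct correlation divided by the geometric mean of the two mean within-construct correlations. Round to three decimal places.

0.815

Mean heterotrait r = 3.12/6 = 0.5200.
Mean within-TA = 0.63/1 = 0.6300; mean within-AA = 1.94/3 = 0.6467.
Geometric mean = √(0.6300 × 0.6467) = 0.6383.
HTMT = 0.5200 / 0.6383 = 0.815.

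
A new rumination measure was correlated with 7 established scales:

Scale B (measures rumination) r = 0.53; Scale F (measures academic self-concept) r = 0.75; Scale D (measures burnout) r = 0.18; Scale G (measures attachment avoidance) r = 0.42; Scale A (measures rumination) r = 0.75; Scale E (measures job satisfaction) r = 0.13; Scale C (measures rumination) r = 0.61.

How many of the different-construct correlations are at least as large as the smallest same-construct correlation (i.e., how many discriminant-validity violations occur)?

1

Convergent (same construct = rumination): Scale B, Scale A, Scale C.
Smallest convergent = 0.53. Discriminant values: 0.75, 0.18, 0.42, 0.13; count ≥ 0.53 → 1.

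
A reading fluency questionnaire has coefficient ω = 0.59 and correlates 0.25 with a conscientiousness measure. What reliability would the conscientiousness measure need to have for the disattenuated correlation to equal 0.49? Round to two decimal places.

r_true = r_obs / √(r_xx · r_yy) ⇒ 0.49 = 0.25 / √(0.59 · r_yy).
√(0.59 · r_yy) = 0.25 / 0.49 = 0.5102; 0.59 · r_yy = 0.2603; r_yy = 0.2603 / 0.59 ≈ 0.44.

0.44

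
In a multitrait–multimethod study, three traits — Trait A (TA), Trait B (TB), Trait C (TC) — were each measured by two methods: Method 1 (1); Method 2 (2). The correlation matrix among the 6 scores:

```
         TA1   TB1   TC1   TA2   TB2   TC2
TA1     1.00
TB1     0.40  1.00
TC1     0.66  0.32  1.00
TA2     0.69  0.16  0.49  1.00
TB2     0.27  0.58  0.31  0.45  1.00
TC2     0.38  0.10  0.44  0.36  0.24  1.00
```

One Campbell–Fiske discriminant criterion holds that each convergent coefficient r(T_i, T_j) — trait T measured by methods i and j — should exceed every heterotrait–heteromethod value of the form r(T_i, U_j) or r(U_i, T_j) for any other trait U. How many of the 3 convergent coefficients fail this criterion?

Each convergent coefficient versus the relevant comparison correlations:
TA (methods 1·2): 0.69 vs {0.27, 0.16, 0.38, 0.49} → pass.
TB (methods 1·2): 0.58 vs {0.16, 0.27, 0.10, 0.31} → pass.
TC (methods 1·2): 0.44 vs {0.49, 0.38, 0.31, 0.10} → fail.
1 of 3 fail.

1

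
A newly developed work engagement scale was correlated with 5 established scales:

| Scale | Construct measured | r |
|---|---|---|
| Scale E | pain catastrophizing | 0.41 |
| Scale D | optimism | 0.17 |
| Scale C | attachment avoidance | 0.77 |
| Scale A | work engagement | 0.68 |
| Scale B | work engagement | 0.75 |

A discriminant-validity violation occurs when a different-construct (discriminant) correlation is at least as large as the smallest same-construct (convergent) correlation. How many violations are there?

1

Convergent (same construct = work engagement): Scale A, Scale B.
Smallest convergent = 0.68. Discriminant values: 0.41, 0.17, 0.77; count ≥ 0.68 → 1.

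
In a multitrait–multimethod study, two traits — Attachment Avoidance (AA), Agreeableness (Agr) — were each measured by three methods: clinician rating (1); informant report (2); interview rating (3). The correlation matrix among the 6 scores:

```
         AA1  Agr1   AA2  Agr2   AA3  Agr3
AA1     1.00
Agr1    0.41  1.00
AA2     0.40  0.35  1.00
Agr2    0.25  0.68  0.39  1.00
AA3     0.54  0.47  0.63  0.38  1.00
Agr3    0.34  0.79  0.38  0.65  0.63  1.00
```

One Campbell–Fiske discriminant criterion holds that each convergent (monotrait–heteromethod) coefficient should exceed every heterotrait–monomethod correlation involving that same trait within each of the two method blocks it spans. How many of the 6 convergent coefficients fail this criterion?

3

Checking each validity diagonal entry against its comparison values:
AA (methods 1·2): 0.40 vs {0.41, 0.39} → fail.
AA (methods 1·3): 0.54 vs {0.41, 0.63} → fail.
AA (methods 2·3): 0.63 vs {0.39, 0.63} → fail.
Agr (methods 1·2): 0.68 vs {0.41, 0.39} → pass.
Agr (methods 1·3): 0.79 vs {0.41, 0.63} → pass.
Agr (methods 2·3): 0.65 vs {0.39, 0.63} → pass.
3 of 6 fail.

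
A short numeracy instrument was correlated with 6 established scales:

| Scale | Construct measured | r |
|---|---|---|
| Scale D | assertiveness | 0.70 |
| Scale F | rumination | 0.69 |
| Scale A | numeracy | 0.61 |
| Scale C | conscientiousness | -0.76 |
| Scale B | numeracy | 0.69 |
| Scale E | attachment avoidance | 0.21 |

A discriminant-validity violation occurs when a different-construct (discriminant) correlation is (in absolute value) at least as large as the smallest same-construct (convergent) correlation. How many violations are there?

Convergent (same construct = numeracy): Scale A, Scale B.
Smallest convergent = 0.61. Discriminant |r|: 0.70, 0.69, 0.76, 0.21; count ≥ 0.61 → 3.

3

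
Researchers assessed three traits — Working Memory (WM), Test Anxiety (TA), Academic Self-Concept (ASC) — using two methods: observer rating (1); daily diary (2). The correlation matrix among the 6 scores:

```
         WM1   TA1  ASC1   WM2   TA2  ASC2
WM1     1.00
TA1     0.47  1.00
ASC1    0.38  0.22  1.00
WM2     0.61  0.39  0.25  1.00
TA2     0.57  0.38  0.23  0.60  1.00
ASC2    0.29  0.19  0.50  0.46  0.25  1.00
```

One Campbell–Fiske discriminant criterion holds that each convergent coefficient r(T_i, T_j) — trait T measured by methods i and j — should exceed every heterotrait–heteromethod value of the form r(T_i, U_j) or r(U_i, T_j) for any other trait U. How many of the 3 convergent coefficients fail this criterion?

1

Checking each validity diagonal entry against its comparison values:
WM (methods 1·2): 0.61 vs {0.57, 0.39, 0.29, 0.25} → pass.
TA (methods 1·2): 0.38 vs {0.39, 0.57, 0.19, 0.23} → fail.
ASC (methods 1·2): 0.50 vs {0.25, 0.29, 0.23, 0.19} → pass.
1 of 3 fail.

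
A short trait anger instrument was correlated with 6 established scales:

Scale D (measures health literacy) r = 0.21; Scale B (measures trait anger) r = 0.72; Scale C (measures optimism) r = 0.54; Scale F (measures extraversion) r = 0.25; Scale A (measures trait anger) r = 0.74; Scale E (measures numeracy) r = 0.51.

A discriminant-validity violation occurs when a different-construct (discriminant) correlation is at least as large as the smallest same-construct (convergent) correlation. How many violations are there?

Convergent (same construct = trait anger): Scale B, Scale A.
Smallest convergent = 0.72. Discriminant values: 0.21, 0.54, 0.25, 0.51; count ≥ 0.72 → 0.

0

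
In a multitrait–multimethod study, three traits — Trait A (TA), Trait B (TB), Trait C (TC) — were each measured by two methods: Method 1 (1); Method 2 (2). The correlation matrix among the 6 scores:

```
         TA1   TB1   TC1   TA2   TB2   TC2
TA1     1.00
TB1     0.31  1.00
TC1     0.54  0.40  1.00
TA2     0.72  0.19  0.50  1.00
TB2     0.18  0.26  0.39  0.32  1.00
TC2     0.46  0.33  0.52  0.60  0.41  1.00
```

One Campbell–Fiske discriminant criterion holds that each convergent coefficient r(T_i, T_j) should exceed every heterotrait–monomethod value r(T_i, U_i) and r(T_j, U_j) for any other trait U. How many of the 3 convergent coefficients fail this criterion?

Checking each validity diagonal entry against its comparison values:
TA (methods 1·2): 0.72 vs {0.31, 0.32, 0.54, 0.60} → pass.
TB (methods 1·2): 0.26 vs {0.31, 0.32, 0.40, 0.41} → fail.
TC (methods 1·2): 0.52 vs {0.54, 0.60, 0.40, 0.41} → fail.
2 of 3 fail.

2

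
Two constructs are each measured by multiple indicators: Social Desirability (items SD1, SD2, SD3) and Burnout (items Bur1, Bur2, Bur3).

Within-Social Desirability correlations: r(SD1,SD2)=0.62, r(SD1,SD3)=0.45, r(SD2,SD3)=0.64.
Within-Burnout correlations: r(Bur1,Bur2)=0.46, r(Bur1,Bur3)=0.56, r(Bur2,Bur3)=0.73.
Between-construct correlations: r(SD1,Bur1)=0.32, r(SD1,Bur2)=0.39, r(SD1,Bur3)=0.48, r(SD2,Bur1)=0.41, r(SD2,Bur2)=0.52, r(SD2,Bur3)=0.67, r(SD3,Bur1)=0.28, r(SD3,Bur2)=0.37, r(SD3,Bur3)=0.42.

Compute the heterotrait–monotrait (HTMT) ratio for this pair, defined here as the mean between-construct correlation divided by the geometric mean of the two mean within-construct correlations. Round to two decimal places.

Mean heterotrait r = 3.86/9 = 0.4289.
Mean within-SD = 1.71/3 = 0.5700; mean within-Bur = 1.75/3 = 0.5833.
Geometric mean = √(0.5700 × 0.5833) = 0.5766.
HTMT = 0.4289 / 0.5766 = 0.74.

0.74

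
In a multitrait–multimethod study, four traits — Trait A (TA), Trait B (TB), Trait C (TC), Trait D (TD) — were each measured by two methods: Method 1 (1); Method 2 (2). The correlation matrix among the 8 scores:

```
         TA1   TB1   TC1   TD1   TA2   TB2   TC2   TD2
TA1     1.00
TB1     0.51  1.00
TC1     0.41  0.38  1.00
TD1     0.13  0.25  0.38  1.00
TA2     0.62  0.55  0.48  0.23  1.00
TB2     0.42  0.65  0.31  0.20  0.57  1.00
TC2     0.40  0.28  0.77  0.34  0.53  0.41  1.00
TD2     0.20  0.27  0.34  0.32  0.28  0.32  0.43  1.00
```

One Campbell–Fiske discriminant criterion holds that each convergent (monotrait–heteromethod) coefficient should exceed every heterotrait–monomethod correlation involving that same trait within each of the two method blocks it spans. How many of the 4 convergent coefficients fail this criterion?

Checking each validity diagonal entry against its comparison values:
TA (methods 1·2): 0.62 vs {0.51, 0.57, 0.41, 0.53, 0.13, 0.28} → pass.
TB (methods 1·2): 0.65 vs {0.51, 0.57, 0.38, 0.41, 0.25, 0.32} → pass.
TC (methods 1·2): 0.77 vs {0.41, 0.53, 0.38, 0.41, 0.38, 0.43} → pass.
TD (methods 1·2): 0.32 vs {0.13, 0.28, 0.25, 0.32, 0.38, 0.43} → fail.
1 of 4 fail.

1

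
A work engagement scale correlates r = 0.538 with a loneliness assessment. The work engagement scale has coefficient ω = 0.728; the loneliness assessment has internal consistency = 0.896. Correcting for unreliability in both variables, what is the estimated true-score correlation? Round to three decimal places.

0.666

r_true = r_obs / √(r_xx · r_yy) = 0.538 / √(0.728 × 0.896) = 0.538 / √0.652288 = 0.538 / 0.8076 ≈ 0.666.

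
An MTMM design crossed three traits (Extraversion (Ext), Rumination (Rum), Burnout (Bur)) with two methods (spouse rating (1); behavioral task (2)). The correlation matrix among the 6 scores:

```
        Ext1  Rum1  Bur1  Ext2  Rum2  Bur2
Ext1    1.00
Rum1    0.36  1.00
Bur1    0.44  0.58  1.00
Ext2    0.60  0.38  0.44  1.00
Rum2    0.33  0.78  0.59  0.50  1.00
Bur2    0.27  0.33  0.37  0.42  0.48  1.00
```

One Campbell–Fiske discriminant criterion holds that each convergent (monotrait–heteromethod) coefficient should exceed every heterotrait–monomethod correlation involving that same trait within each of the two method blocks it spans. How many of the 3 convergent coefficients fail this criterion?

Convergent coefficients and their comparison sets:
Ext (methods 1·2): 0.60 vs {0.36, 0.50, 0.44, 0.42} → pass.
Rum (methods 1·2): 0.78 vs {0.36, 0.50, 0.58, 0.48} → pass.
Bur (methods 1·2): 0.37 vs {0.44, 0.42, 0.58, 0.48} → fail.
1 of 3 fail.

1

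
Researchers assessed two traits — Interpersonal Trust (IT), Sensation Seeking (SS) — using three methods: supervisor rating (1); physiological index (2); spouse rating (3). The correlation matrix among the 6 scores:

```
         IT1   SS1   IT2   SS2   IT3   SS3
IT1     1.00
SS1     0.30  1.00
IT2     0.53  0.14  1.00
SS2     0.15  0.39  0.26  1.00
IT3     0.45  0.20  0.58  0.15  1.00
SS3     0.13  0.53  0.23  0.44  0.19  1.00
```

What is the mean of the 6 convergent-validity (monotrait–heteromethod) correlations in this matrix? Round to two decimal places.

Convergent values: 0.53, 0.45, 0.58, 0.39, 0.53, 0.44; mean = 2.92/6 = 0.49.

0.49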